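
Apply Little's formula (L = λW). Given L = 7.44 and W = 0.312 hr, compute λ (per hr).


λ = L/W = 7.44/0.312 = 23.8462 /hr

Final: 23.8462 /hr


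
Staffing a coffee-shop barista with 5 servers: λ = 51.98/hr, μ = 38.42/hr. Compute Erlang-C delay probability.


a = λ/μ = 1.3529; ρ = a/5 = 0.2706
P₀ = 0.258244 (from M/M/c formula)
C(c,a) = [a^c/(c!(1−ρ))]·P₀ = [4.53309/(120·0.7294)]·0.258244
= 0.05179·0.258244 = 0.013374

Final: 0.013374


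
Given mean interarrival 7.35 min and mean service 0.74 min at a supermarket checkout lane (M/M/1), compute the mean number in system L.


λ = 60/7.35 = 8.1633 /hr
μ = 60/0.74 = 81.0811 /hr
ρ = λ/μ = 8.1633/81.0811 = 0.1007
L = ρ/(1−ρ) = 0.1007/0.8993 = 0.1120

Final: 0.1120


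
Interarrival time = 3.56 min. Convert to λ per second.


λ = 1/(interarrival time) in consistent units.
1 second = 0.0166667 min, so λ = 0.0166667/3.56 = 0.004682 per second

Final: 0.004682 /sec


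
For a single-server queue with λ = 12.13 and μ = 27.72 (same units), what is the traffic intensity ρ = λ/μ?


ρ = λ/μ = 12.13/27.72 = 0.4376

Final: 0.4376


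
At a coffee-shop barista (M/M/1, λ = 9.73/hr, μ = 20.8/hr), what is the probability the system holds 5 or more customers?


ρ = 9.73/20.8 = 0.4678
P(N ≥ n) = ρ^n = 0.4678^5 = 0.022400

Final: 0.022400


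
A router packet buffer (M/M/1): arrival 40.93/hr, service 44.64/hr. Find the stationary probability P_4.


ρ = 40.93/44.64 = 0.9169
P_n = (1−ρ)·ρ^n = (1 − 0.9169)·0.9169^4 = 0.08311·0.706757 = 0.058738

Final: 0.058738


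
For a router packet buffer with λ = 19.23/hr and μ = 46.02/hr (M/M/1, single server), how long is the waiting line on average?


ρ = 19.23/46.02 = 0.4179
Lq = ρ²/(1−ρ) = 0.1746/0.5821 = 0.2999

Final: 0.2999


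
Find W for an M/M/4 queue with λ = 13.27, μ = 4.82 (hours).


a = 2.7531; ρ = 0.6883; P₀ = 0.053476
Lq = P₀·a^c·ρ/(c!(1−ρ)²) = 0.90671
Wq = Lq/λ = 0.90671/13.27 = 0.06833 hr
W = Wq + 1/μ = 0.06833 + 0.20747 = 0.27580 hr

Final: 0.27580 hr


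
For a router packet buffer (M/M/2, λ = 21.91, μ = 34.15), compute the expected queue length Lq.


a = λ/μ = 0.6416; ρ = a/2 = 0.3208
P₀ = 0.514245
Lq = P₀·a^c·ρ / (c!·(1−ρ)²) = 0.514245·0.41163·0.3208/(2·0.46133)
= 0.07360

Final: 0.07360


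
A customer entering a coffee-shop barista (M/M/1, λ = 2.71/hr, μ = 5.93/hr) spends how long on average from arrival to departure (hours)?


W = 1/(μ−λ) = 1/(5.93 − 2.71) = 1/3.22 = 0.3106 hr

Final: 0.3106 hr


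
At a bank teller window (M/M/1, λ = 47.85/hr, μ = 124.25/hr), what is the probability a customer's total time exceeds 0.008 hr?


W ~ Exponential(μ−λ) for M/M/1.
μ − λ = 124.25 − 47.85 = 76.4000
P(W > t) = e^{−(μ−λ)t} = e^{−0.6112} = 0.542699

Final: 0.542699


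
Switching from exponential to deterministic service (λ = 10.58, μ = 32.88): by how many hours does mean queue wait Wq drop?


ρ = 10.58/32.88 = 0.3218
Wq(M/M/1) = ρ/(μ−λ) = 0.3218/22.30 = 0.01443 hr
Wq(M/D/1) = ρ/(2(μ−λ)) = 0.007215 hr
Savings = 0.01443 − 0.007215 = 0.007215 hr

Final: 0.007215 hr


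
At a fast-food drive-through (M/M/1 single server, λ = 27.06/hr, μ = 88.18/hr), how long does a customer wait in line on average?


ρ = 27.06/88.18 = 0.3069
Wq = ρ/(μ−λ) = 0.3069/(88.18 − 27.06) = 0.3069/61.12 = 0.005021 hr

Final: 0.005021 hr


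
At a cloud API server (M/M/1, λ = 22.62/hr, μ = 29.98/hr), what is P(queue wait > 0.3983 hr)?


ρ = 22.62/29.98 = 0.7545
P(Wq > t) = ρ·e^{−(μ−λ)t} = 0.7545·e^{−2.9315}
= 0.7545·0.053318 = 0.040228

Final: 0.040228


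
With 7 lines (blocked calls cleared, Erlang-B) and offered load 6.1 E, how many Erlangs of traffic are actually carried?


B(7,6.1) = 0.191557 (Erlang-B)
Carried load = a(1 − B) = 6.1·(1 − 0.191557) = 6.1·0.808443 = 4.9315 E

Final: 4.9315 Erlangs


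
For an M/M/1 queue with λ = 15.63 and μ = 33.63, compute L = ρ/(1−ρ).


ρ = λ/μ = 15.63/33.63 = 0.4648
L = ρ/(1−ρ) = 0.4648/(1 − 0.4648) = 0.4648/0.5352 = 0.8683

Final: 0.8683


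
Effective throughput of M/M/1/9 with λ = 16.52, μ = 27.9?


ρ = 0.5921; P_K = (1−ρ)ρ^9/(1−ρ^10) = 0.003669
λ_eff = λ(1 − P_K) = 16.52·(1 − 0.003669) = 16.52·0.996331 = 16.4594 /hr

Final: 16.4594 /hr


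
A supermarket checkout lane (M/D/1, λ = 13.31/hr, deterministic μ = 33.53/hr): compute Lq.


ρ = 13.31/33.53 = 0.3970
M/D/1: Lq = ρ²/(2(1−ρ)) = 0.1576/(2·0.6030) = 0.13065

Final: 0.13065


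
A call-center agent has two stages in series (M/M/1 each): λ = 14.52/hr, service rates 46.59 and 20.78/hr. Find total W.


Each node sees arrival rate λ = 14.52/hr (tandem ⇒ throughput preserved).
W₁ = 1/(μ₁−λ) = 1/(46.59−14.52) = 0.03118 hr
W₂ = 1/(μ₂−λ) = 1/(20.78−14.52) = 0.15974 hr
W_total = W₁ + W₂ = 0.03118 + 0.15974 = 0.19093 hr

Final: 0.19093 hr


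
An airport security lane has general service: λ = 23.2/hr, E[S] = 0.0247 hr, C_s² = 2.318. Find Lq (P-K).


ρ = λ·E[S] = 23.2·0.0247 = 0.5730
Lq = ρ²(1+C_s²)/(2(1−ρ)) = 0.3284·(1+2.318)/(2·0.4270)
= 0.3284·3.3180/0.8539 = 1.27594

Final: 1.27594


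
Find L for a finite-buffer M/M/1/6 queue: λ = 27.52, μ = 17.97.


ρ = 27.52/17.97 = 1.5314
L = ρ[1 − (K+1)ρ^K + Kρ^(K+1)] / [(1−ρ)(1−ρ^(K+1))]
Numerator: 1.5314·(1 − 7·12.900368 + 6·19.756157) = 44.770710
Denominator: (-0.5314)·(-18.756157) = 9.967796
L = 44.770710/9.967796 = 4.4915

Final: 4.4915


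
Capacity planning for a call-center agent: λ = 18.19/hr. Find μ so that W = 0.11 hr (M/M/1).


W = 1/(μ−λ) ⇒ μ − λ = 1/W = 1/0.11 = 9.0909
μ = λ + 1/W = 18.19 + 9.0909 = 27.2809 per hr

Final: 27.2809 /hr


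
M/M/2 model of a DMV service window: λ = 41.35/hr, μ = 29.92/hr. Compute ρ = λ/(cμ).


ρ = λ/(cμ) = 41.35/(2·29.92) = 41.35/59.84 = 0.6910

Final: 0.6910


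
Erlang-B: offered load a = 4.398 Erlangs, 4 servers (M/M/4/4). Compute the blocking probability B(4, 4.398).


B(c,a) = (a^c/c!) / Σ_{k=0}^{c} a^k/k!
a^4/4! = 15.588691
Σ terms (k=0..4): 1.00000 + 4.39800 + 9.67120 + 14.17798 + 15.58869 = 44.835875
B = 15.588691/44.835875 = 0.347683

Final: 0.347683


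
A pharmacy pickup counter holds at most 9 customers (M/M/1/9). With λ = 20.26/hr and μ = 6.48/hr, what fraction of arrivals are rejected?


ρ = λ/μ = 20.26/6.48 = 3.1265
P_K = (1−ρ)ρ^K/(1−ρ^(K+1)) = (-2.1265·28548.277945)/(1 − 89257.424563)
= -60709.146618/-89256.424563 = 0.680166

Final: 0.680166


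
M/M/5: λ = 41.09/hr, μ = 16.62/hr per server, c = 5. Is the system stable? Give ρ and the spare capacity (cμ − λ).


Total capacity cμ = 5·16.62 = 83.10/hr
ρ = λ/(cμ) = 41.09/83.10 = 0.4945
Stable ⇔ ρ < 1: YES
Spare capacity = cμ − λ = 83.10 − 41.09 = 42.01/hr

Final: ρ = 0.4945; stable; margin = 42.01/hr


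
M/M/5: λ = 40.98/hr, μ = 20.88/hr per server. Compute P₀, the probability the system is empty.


a = λ/μ = 40.98/20.88 = 1.9626; ρ = a/c = 0.3925
Σ_{k=0}^{4} a^k/k! (terms k=0..4) = 1.00000 + 1.96264 + 1.92599 + 1.26001 + 0.61824 = 6.76687
Tail: a^5/(5!(1−ρ)) = 29.12107/(120·0.6075) = 0.39948
P₀ = 1/(6.76687 + 0.39948) = 1/7.16636 = 0.139541

Final: 0.139541


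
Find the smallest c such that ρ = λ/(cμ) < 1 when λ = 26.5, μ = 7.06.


Stability requires cμ > λ ⇔ c > λ/μ.
λ/μ = 26.5/7.06 = 3.7535
Minimum integer c = ⌊3.7535⌋ + 1 = 4
Check: 4·7.06 = 28.24 > 26.5, while 3·7.06 = 21.18 ≤ 26.5

Final: 4 servers


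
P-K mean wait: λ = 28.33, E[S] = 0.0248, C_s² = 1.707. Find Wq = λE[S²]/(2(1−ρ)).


ρ = λ·E[S] = 28.33·0.0248 = 0.7026
E[S²] = E[S]²(1+C_s²) = 0.0248²·(1+1.707) = 0.001665
Wq = λ·E[S²]/(2(1−ρ)) = 28.33·0.001665/(2·0.2974) = 0.07929 hr

Final: 0.07929 hr


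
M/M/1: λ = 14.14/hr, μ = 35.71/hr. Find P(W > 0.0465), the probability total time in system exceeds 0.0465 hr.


W ~ Exponential(μ−λ) for M/M/1.
μ − λ = 35.71 − 14.14 = 21.5700
P(W > t) = e^{−(μ−λ)t} = e^{−1.0030} = 0.366776

Final: 0.366776


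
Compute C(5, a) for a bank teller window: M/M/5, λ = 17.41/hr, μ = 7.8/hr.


a = λ/μ = 2.2321; ρ = a/5 = 0.4464
P₀ = 0.105880 (from M/M/c formula)
C(c,a) = [a^c/(c!(1−ρ))]·P₀ = [55.40141/(120·0.5536)]·0.105880
= 0.83397·0.105880 = 0.088301

Final: 0.088301


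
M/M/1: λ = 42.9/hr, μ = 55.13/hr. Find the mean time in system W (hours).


W = 1/(μ−λ) = 1/(55.13 − 42.9) = 1/12.23 = 0.08177 hr

Final: 0.08177 hr


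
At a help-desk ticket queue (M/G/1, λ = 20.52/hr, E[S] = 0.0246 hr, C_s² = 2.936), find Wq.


ρ = λ·E[S] = 20.52·0.0246 = 0.5048
E[S²] = E[S]²(1+C_s²) = 0.0246²·(1+2.936) = 0.002382
Wq = λ·E[S²]/(2(1−ρ)) = 20.52·0.002382/(2·0.4952) = 0.04935 hr

Final: 0.04935 hr


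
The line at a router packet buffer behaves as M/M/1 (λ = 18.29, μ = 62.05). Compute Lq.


ρ = 18.29/62.05 = 0.2948
Lq = ρ²/(1−ρ) = 0.08688/0.7052 = 0.1232

Final: 0.1232


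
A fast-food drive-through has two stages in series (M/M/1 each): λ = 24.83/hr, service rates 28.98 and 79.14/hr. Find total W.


Each node sees arrival rate λ = 24.83/hr (tandem ⇒ throughput preserved).
W₁ = 1/(μ₁−λ) = 1/(28.98−24.83) = 0.24096 hr
W₂ = 1/(μ₂−λ) = 1/(79.14−24.83) = 0.01841 hr
W_total = W₁ + W₂ = 0.24096 + 0.01841 = 0.25938 hr

Final: 0.25938 hr


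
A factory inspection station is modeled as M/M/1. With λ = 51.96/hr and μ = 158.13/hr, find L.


ρ = λ/μ = 51.96/158.13 = 0.3286
L = ρ/(1−ρ) = 0.3286/(1 − 0.3286) = 0.3286/0.6714 = 0.4894

Final: 0.4894


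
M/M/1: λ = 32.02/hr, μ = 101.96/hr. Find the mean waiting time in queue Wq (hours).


ρ = 32.02/101.96 = 0.3140
Wq = ρ/(μ−λ) = 0.3140/(101.96 − 32.02) = 0.3140/69.94 = 0.004490 hr

Final: 0.004490 hr


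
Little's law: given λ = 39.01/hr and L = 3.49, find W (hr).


W = L/λ = 3.49/39.01 = 0.08946 hr

Final: 0.08946 hr


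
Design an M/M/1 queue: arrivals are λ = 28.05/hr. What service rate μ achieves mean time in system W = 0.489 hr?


W = 1/(μ−λ) ⇒ μ − λ = 1/W = 1/0.489 = 2.0450
μ = λ + 1/W = 28.05 + 2.0450 = 30.0950 per hr

Final: 30.0950 /hr


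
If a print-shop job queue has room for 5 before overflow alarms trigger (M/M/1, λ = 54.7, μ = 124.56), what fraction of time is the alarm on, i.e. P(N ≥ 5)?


ρ = 54.7/124.56 = 0.4391
P(N ≥ n) = ρ^n = 0.4391^5 = 0.016332

Final: 0.016332


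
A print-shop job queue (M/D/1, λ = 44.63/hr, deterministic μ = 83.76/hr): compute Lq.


ρ = 44.63/83.76 = 0.5328
M/D/1: Lq = ρ²/(2(1−ρ)) = 0.2839/(2·0.4672) = 0.30386

Final: 0.30386


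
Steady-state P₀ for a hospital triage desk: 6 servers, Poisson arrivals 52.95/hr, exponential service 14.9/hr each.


a = λ/μ = 52.95/14.9 = 3.5537; ρ = a/c = 0.5923
Σ_{k=0}^{5} a^k/k! (terms k=0..5) = 1.00000 + 3.55369 + 6.31436 + 7.47976 + 6.64519 + 4.72299 = 29.71600
Tail: a^6/(6!(1−ρ)) = 2014.08677/(720·0.4077) = 6.86097
P₀ = 1/(29.71600 + 6.86097) = 1/36.57697 = 0.027340

Final: 0.027340


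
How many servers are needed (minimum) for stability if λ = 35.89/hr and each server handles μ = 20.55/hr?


Stability requires cμ > λ ⇔ c > λ/μ.
λ/μ = 35.89/20.55 = 1.7465
Minimum integer c = ⌊1.7465⌋ + 1 = 2
Check: 2·20.55 = 41.10 > 35.89, while 1·20.55 = 20.55 ≤ 35.89

Final: 2 servers


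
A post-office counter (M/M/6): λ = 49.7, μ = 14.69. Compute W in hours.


a = 3.3833; ρ = 0.5639; P₀ = 0.032798
Lq = P₀·a^c·ρ/(c!(1−ρ)²) = 0.20253
Wq = Lq/λ = 0.20253/49.7 = 0.004075 hr
W = Wq + 1/μ = 0.004075 + 0.06807 = 0.07215 hr

Final: 0.07215 hr


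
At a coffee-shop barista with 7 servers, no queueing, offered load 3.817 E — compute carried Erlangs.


B(7,3.817) = 0.053715 (Erlang-B)
Carried load = a(1 − B) = 3.817·(1 − 0.053715) = 3.817·0.946285 = 3.6120 E

Final: 3.6120 Erlangs


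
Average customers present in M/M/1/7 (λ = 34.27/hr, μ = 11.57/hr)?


ρ = 34.27/11.57 = 2.9620
L = ρ[1 − (K+1)ρ^K + Kρ^(K+1)] / [(1−ρ)(1−ρ^(K+1))]
Numerator: 2.9620·(1 − 8·2000.162213 + 7·5924.421698) = 75443.329187
Denominator: (-1.9620)·(-5923.421698) = 11621.579303
L = 75443.329187/11621.579303 = 6.4917

Final: 6.4917


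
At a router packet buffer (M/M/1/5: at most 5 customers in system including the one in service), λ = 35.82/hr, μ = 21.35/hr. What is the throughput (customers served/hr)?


ρ = 1.6778; P_K = (1−ρ)ρ^5/(1−ρ^6) = 0.422927
λ_eff = λ(1 − P_K) = 35.82·(1 − 0.422927) = 35.82·0.577073 = 20.6708 /hr

Final: 20.6708 /hr


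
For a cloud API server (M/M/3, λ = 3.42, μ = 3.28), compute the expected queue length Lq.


a = λ/μ = 1.0427; ρ = a/3 = 0.3476
P₀ = 0.347723
Lq = P₀·a^c·ρ / (c!·(1−ρ)²) = 0.347723·1.13359·0.3476/(6·0.42568)
= 0.05364

Final: 0.05364


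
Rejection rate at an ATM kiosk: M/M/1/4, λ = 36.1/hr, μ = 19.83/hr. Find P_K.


ρ = λ/μ = 36.1/19.83 = 1.8205
P_K = (1−ρ)ρ^K/(1−ρ^(K+1)) = (-0.8205·10.983429)/(1 − 19.995047)
= -9.011618/-18.995047 = 0.474419

Final: 0.474419


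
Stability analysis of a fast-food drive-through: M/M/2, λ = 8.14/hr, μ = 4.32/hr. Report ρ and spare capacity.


Total capacity cμ = 2·4.32 = 8.64/hr
ρ = λ/(cμ) = 8.14/8.64 = 0.9421
Stable ⇔ ρ < 1: YES
Spare capacity = cμ − λ = 8.64 − 8.14 = 0.50/hr

Final: ρ = 0.9421; stable; margin = 0.50/hr


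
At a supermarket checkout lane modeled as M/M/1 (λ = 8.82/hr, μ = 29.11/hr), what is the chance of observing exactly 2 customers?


ρ = 8.82/29.11 = 0.3030
P_n = (1−ρ)·ρ^n = (1 − 0.3030)·0.3030^2 = 0.6970·0.091802 = 0.063987

Final: 0.063987


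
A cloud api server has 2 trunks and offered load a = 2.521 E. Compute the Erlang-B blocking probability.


B(c,a) = (a^c/c!) / Σ_{k=0}^{c} a^k/k!
a^2/2! = 3.177720
Σ terms (k=0..2): 1.00000 + 2.52100 + 3.17772 = 6.698721
B = 3.177720/6.698721 = 0.474377

Final: 0.474377


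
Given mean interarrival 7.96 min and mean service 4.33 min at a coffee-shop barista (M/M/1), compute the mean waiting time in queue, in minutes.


λ = 60/7.96 = 7.5377 /hr
μ = 60/4.33 = 13.8568 /hr
ρ = λ/μ = 7.5377/13.8568 = 0.5440
Wq = ρ/(μ−λ) = 0.5440/(13.8568−7.5377) = 0.08608 hr
In minutes: 0.08608·60 = 5.165 min

Final: 5.165 min


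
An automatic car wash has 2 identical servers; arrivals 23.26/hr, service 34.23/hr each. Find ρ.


ρ = λ/(cμ) = 23.26/(2·34.23) = 23.26/68.46 = 0.3398

Final: 0.3398


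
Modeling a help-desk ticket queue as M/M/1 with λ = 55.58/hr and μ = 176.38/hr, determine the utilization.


ρ = λ/μ = 55.58/176.38 = 0.3151

Final: 0.3151


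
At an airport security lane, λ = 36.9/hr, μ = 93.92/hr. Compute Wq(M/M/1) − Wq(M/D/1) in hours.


ρ = 36.9/93.92 = 0.3929
Wq(M/M/1) = ρ/(μ−λ) = 0.3929/57.02 = 0.006890 hr
Wq(M/D/1) = ρ/(2(μ−λ)) = 0.003445 hr
Savings = 0.006890 − 0.003445 = 0.003445 hr

Final: 0.003445 hr


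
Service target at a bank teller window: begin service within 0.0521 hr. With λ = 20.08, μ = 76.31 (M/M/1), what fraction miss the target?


ρ = 20.08/76.31 = 0.2631
P(Wq > t) = ρ·e^{−(μ−λ)t} = 0.2631·e^{−2.9296}
= 0.2631·0.053419 = 0.014057

Final: 0.014057


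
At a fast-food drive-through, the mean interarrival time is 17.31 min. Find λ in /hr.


λ = 1/(interarrival time) in consistent units.
1 hour = 60 min, so λ = 60/17.31 = 3.4662 per hour

Final: 3.4662 /hr


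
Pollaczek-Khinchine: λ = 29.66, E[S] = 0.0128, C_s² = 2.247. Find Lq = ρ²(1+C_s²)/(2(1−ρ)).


ρ = λ·E[S] = 29.66·0.0128 = 0.3796
Lq = ρ²(1+C_s²)/(2(1−ρ)) = 0.1441·(1+2.247)/(2·0.6204)
= 0.1441·3.2470/1.2407 = 0.37720

Final: 0.37720


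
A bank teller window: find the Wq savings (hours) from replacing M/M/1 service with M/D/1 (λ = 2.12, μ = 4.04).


ρ = 2.12/4.04 = 0.5248
Wq(M/M/1) = ρ/(μ−λ) = 0.5248/1.92 = 0.27331 hr
Wq(M/D/1) = ρ/(2(μ−λ)) = 0.13665 hr
Savings = 0.27331 − 0.13665 = 0.13665 hr

Final: 0.13665 hr


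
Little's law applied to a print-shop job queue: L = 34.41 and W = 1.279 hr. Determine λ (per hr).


λ = L/W = 34.41/1.279 = 26.9038 /hr

Final: 26.9038 /hr


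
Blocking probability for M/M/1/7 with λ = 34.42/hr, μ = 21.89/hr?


ρ = λ/μ = 34.42/21.89 = 1.5724
P_K = (1−ρ)ρ^K/(1−ρ^(K+1)) = (-0.5724·23.765980)/(1 − 37.369805)
= -13.603825/-36.369805 = 0.374042

Final: 0.374042


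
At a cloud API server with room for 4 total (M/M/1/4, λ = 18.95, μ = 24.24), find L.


ρ = 18.95/24.24 = 0.7818
L = ρ[1 − (K+1)ρ^K + Kρ^(K+1)] / [(1−ρ)(1−ρ^(K+1))]
Numerator: 0.7818·(1 − 5·0.373514 + 4·0.292000) = 0.234868
Denominator: (0.2182)·(0.708000) = 0.154510
L = 0.234868/0.154510 = 1.5201

Final: 1.5201


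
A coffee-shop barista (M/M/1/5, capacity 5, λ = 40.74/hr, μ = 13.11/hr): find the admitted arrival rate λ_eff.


ρ = 3.1076; P_K = (1−ρ)ρ^5/(1−ρ^6) = 0.678957
λ_eff = λ(1 − P_K) = 40.74·(1 − 0.678957) = 40.74·0.321043 = 13.0793 /hr

Final: 13.0793 /hr


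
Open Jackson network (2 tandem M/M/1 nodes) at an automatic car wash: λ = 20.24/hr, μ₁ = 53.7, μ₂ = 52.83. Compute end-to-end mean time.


Each node sees arrival rate λ = 20.24/hr (tandem ⇒ throughput preserved).
W₁ = 1/(μ₁−λ) = 1/(53.7−20.24) = 0.02989 hr
W₂ = 1/(μ₂−λ) = 1/(52.83−20.24) = 0.03068 hr
W_total = W₁ + W₂ = 0.02989 + 0.03068 = 0.06057 hr

Final: 0.06057 hr


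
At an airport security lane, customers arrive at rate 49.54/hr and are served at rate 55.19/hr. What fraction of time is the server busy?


ρ = λ/μ = 49.54/55.19 = 0.8976

Final: 0.8976


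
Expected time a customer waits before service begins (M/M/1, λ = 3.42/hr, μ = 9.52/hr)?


ρ = 3.42/9.52 = 0.3592
Wq = ρ/(μ−λ) = 0.3592/(9.52 − 3.42) = 0.3592/6.10 = 0.05889 hr

Final: 0.05889 hr


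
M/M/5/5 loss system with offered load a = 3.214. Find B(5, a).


B(c,a) = (a^c/c!) / Σ_{k=0}^{c} a^k/k!
a^5/5! = 2.857907
Σ terms (k=0..5): 1.00000 + 3.21400 + 5.16490 + 5.53333 + 4.44603 + 2.85791 = 22.216161
B = 2.857907/22.216161 = 0.128641

Final: 0.128641


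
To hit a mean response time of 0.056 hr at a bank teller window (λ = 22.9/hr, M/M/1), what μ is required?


W = 1/(μ−λ) ⇒ μ − λ = 1/W = 1/0.056 = 17.8571
μ = λ + 1/W = 22.9 + 17.8571 = 40.7571 per hr

Final: 40.7571 /hr


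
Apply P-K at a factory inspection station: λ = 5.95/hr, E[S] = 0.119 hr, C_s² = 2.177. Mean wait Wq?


ρ = λ·E[S] = 5.95·0.119 = 0.7080
E[S²] = E[S]²(1+C_s²) = 0.119²·(1+2.177) = 0.044989
Wq = λ·E[S²]/(2(1−ρ)) = 5.95·0.044989/(2·0.2920) = 0.45845 hr

Final: 0.45845 hr


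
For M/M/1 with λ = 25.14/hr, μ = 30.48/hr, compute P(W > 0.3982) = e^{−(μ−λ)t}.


W ~ Exponential(μ−λ) for M/M/1.
μ − λ = 30.48 − 25.14 = 5.3400
P(W > t) = e^{−(μ−λ)t} = e^{−2.1264} = 0.119267

Final: 0.119267


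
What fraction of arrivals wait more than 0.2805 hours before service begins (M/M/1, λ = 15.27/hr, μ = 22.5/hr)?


ρ = 15.27/22.5 = 0.6787
P(Wq > t) = ρ·e^{−(μ−λ)t} = 0.6787·e^{−2.0280}
= 0.6787·0.131596 = 0.089310

Final: 0.089310


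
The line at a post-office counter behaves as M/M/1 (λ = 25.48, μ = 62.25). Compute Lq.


ρ = 25.48/62.25 = 0.4093
Lq = ρ²/(1−ρ) = 0.1675/0.5907 = 0.2836

Final: 0.2836


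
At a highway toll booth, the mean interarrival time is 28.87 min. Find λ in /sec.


λ = 1/(interarrival time) in consistent units.
1 second = 0.0166667 min, so λ = 0.0166667/28.87 = 0.0005773 per second

Final: 0.0005773 /sec


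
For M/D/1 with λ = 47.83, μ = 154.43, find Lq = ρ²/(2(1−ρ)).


ρ = 47.83/154.43 = 0.3097
M/D/1: Lq = ρ²/(2(1−ρ)) = 0.09593/(2·0.6903) = 0.06948

Final: 0.06948


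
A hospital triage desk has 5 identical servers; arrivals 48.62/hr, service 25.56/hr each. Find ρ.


ρ = λ/(cμ) = 48.62/(5·25.56) = 48.62/127.80 = 0.3804

Final: 0.3804


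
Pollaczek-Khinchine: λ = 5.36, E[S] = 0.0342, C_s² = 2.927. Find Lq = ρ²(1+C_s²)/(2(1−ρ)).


ρ = λ·E[S] = 5.36·0.0342 = 0.1833
Lq = ρ²(1+C_s²)/(2(1−ρ)) = 0.03360·(1+2.927)/(2·0.8167)
= 0.03360·3.9270/1.6334 = 0.08079

Final: 0.08079


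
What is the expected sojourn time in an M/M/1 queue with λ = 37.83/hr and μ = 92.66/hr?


W = 1/(μ−λ) = 1/(92.66 − 37.83) = 1/54.83 = 0.01824 hr

Final: 0.01824 hr


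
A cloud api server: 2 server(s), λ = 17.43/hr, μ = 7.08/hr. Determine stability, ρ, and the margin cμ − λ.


Total capacity cμ = 2·7.08 = 14.16/hr
ρ = λ/(cμ) = 17.43/14.16 = 1.2309
Stable ⇔ ρ < 1: NO
Spare capacity = cμ − λ = 14.16 − 17.43 = -3.27/hr

Final: ρ = 1.2309; unstable; margin = -3.27/hr


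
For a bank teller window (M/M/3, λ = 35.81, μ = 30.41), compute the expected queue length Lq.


a = λ/μ = 1.1776; ρ = a/3 = 0.3925
P₀ = 0.301303
Lq = P₀·a^c·ρ / (c!·(1−ρ)²) = 0.301303·1.63292·0.3925/(6·0.36903)
= 0.08722

Final: 0.08722


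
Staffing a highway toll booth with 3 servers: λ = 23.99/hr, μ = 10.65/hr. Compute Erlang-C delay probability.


a = λ/μ = 2.2526; ρ = a/3 = 0.7509
P₀ = 0.074427 (from M/M/c formula)
C(c,a) = [a^c/(c!(1−ρ))]·P₀ = [11.42989/(6·0.2491)]·0.074427
= 7.64625·0.074427 = 0.569091

Final: 0.569091


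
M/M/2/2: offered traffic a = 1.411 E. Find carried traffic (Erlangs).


B(2,1.411) = 0.292227 (Erlang-B)
Carried load = a(1 − B) = 1.411·(1 − 0.292227) = 1.411·0.707773 = 0.9987 E

Final: 0.9987 Erlangs


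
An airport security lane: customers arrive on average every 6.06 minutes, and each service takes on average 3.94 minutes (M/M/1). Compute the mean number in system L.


λ = 60/6.06 = 9.9010 /hr
μ = 60/3.94 = 15.2284 /hr
ρ = λ/μ = 9.9010/15.2284 = 0.6502
L = ρ/(1−ρ) = 0.6502/0.3498 = 1.8585

Final: 1.8585


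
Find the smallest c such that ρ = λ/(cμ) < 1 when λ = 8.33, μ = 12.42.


Stability requires cμ > λ ⇔ c > λ/μ.
λ/μ = 8.33/12.42 = 0.6707
Minimum integer c = ⌊0.6707⌋ + 1 = 1
Check: 1·12.42 = 12.42 > 8.33, while 0·12.42 = 0.00 ≤ 8.33

Final: 1 servers


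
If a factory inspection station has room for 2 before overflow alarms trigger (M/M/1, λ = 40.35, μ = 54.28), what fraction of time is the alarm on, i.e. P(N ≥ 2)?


ρ = 40.35/54.28 = 0.7434
P(N ≥ n) = ρ^n = 0.7434^2 = 0.552596

Final: 0.552596


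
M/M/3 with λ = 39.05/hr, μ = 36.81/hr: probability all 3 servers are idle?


a = λ/μ = 39.05/36.81 = 1.0609; ρ = a/c = 0.3536
Σ_{k=0}^{2} a^k/k! (terms k=0..2) = 1.00000 + 1.06085 + 0.56270 = 2.62356
Tail: a^3/(3!(1−ρ)) = 1.19389/(6·0.6464) = 0.30784
P₀ = 1/(2.62356 + 0.30784) = 1/2.93140 = 0.341134

Final: 0.341134


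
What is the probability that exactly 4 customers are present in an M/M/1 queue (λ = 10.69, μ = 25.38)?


ρ = 10.69/25.38 = 0.4212
P_n = (1−ρ)·ρ^n = (1 − 0.4212)·0.4212^4 = 0.5788·0.031473 = 0.018217

Final: 0.018217


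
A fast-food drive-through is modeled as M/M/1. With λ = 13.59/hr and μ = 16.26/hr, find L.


ρ = λ/μ = 13.59/16.26 = 0.8358
L = ρ/(1−ρ) = 0.8358/(1 − 0.8358) = 0.8358/0.1642 = 5.0899

Final: 5.0899


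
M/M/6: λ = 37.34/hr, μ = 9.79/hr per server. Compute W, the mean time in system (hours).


a = 3.8141; ρ = 0.6357; P₀ = 0.020569
Lq = P₀·a^c·ρ/(c!(1−ρ)²) = 0.42123
Wq = Lq/λ = 0.42123/37.34 = 0.01128 hr
W = Wq + 1/μ = 0.01128 + 0.10215 = 0.11343 hr

Final: 0.11343 hr


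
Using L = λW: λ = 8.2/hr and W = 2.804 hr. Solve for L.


L = λW = 8.2·2.804 = 22.9928

Final: 22.9928


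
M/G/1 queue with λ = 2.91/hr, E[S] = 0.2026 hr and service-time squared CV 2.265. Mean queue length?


ρ = λ·E[S] = 2.91·0.2026 = 0.5896
Lq = ρ²(1+C_s²)/(2(1−ρ)) = 0.3476·(1+2.265)/(2·0.4104)
= 0.3476·3.2650/0.8209 = 1.38253

Final: 1.38253


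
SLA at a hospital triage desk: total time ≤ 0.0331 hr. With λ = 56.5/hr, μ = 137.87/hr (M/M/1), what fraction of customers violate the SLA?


W ~ Exponential(μ−λ) for M/M/1.
μ − λ = 137.87 − 56.5 = 81.3700
P(W > t) = e^{−(μ−λ)t} = e^{−2.6933} = 0.067654

Final: 0.067654


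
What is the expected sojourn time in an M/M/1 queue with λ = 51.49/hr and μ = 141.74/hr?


W = 1/(μ−λ) = 1/(141.74 − 51.49) = 1/90.25 = 0.01108 hr

Final: 0.01108 hr


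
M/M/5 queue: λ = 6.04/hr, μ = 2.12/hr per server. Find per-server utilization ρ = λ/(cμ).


ρ = λ/(cμ) = 6.04/(5·2.12) = 6.04/10.60 = 0.5698

Final: 0.5698


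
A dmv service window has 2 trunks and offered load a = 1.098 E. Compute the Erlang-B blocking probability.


B(c,a) = (a^c/c!) / Σ_{k=0}^{c} a^k/k!
a^2/2! = 0.602802
Σ terms (k=0..2): 1.00000 + 1.09800 + 0.60280 = 2.700802
B = 0.602802/2.700802 = 0.223194

Final: 0.223194


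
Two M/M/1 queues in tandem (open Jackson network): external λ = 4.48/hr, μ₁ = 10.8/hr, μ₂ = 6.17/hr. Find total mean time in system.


Each node sees arrival rate λ = 4.48/hr (tandem ⇒ throughput preserved).
W₁ = 1/(μ₁−λ) = 1/(10.8−4.48) = 0.15823 hr
W₂ = 1/(μ₂−λ) = 1/(6.17−4.48) = 0.59172 hr
W_total = W₁ + W₂ = 0.15823 + 0.59172 = 0.74994 hr

Final: 0.74994 hr


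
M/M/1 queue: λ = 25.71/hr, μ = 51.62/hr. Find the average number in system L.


ρ = λ/μ = 25.71/51.62 = 0.4981
L = ρ/(1−ρ) = 0.4981/(1 − 0.4981) = 0.4981/0.5019 = 0.9923

Final: 0.9923


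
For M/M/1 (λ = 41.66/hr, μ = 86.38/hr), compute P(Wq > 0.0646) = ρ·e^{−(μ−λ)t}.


ρ = 41.66/86.38 = 0.4823
P(Wq > t) = ρ·e^{−(μ−λ)t} = 0.4823·e^{−2.8889}
= 0.4823·0.055637 = 0.026833

Final: 0.026833


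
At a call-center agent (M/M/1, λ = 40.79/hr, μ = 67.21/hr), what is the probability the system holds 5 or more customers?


ρ = 40.79/67.21 = 0.6069
P(N ≥ n) = ρ^n = 0.6069^5 = 0.082338

Final: 0.082338


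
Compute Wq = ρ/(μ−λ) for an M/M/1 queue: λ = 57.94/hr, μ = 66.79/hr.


ρ = 57.94/66.79 = 0.8675
Wq = ρ/(μ−λ) = 0.8675/(66.79 − 57.94) = 0.8675/8.85 = 0.09802 hr

Final: 0.09802 hr


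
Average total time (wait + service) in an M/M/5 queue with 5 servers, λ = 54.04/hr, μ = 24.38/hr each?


a = 2.2166; ρ = 0.4433; P₀ = 0.107585
Lq = P₀·a^c·ρ/(c!(1−ρ)²) = 0.06862
Wq = Lq/λ = 0.06862/54.04 = 0.001270 hr
W = Wq + 1/μ = 0.001270 + 0.04102 = 0.04229 hr

Final: 0.04229 hr


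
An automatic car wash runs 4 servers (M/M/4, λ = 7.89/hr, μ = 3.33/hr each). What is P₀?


a = λ/μ = 7.89/3.33 = 2.3694; ρ = a/c = 0.5923
Σ_{k=0}^{3} a^k/k! (terms k=0..3) = 1.00000 + 2.36937 + 2.80696 + 2.21690 = 8.39323
Tail: a^4/(4!(1−ρ)) = 31.51600/(24·0.4077) = 3.22125
P₀ = 1/(8.39323 + 3.22125) = 1/11.61448 = 0.086099

Final: 0.086099


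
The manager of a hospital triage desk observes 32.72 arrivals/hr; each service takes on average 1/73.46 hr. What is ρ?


ρ = λ/μ = 32.72/73.46 = 0.4454

Final: 0.4454


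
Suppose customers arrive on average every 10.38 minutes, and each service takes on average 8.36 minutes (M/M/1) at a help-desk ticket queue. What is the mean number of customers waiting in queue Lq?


λ = 60/10.38 = 5.7803 /hr
μ = 60/8.36 = 7.1770 /hr
ρ = λ/μ = 5.7803/7.1770 = 0.8054
Lq = ρ²/(1−ρ) = 0.6487/0.1946 = 3.3332

Final: 3.3332


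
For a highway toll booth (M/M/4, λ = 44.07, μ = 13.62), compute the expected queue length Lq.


a = λ/μ = 3.2357; ρ = a/4 = 0.8089
P₀ = 0.025629
Lq = P₀·a^c·ρ / (c!·(1−ρ)²) = 0.025629·109.61343·0.8089/(24·0.03651)
= 2.59332

Final: 2.59332


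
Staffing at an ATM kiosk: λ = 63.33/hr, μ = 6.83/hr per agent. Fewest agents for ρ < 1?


Stability requires cμ > λ ⇔ c > λ/μ.
λ/μ = 63.33/6.83 = 9.2723
Minimum integer c = ⌊9.2723⌋ + 1 = 10
Check: 10·6.83 = 68.30 > 63.33, while 9·6.83 = 61.47 ≤ 63.33

Final: 10 servers


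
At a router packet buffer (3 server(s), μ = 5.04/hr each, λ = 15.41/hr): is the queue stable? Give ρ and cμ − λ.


Total capacity cμ = 3·5.04 = 15.12/hr
ρ = λ/(cμ) = 15.41/15.12 = 1.0192
Stable ⇔ ρ < 1: NO
Spare capacity = cμ − λ = 15.12 − 15.41 = -0.29/hr

Final: ρ = 1.0192; unstable; margin = -0.29/hr


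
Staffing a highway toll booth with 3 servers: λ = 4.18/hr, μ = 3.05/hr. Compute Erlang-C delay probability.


a = λ/μ = 1.3705; ρ = a/3 = 0.4568
P₀ = 0.243934 (from M/M/c formula)
C(c,a) = [a^c/(c!(1−ρ))]·P₀ = [2.57412/(6·0.5432)]·0.243934
= 0.78985·0.243934 = 0.192671

Final: 0.192671


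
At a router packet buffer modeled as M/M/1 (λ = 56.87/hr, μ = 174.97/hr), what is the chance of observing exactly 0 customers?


ρ = 56.87/174.97 = 0.3250
P_n = (1−ρ)·ρ^n = (1 − 0.3250)·0.3250^0 = 0.6750·1.000000 = 0.674973

Final: 0.674973


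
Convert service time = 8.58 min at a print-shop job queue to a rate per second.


μ = 1/(service time) in consistent units.
1 second = 0.0166667 min, so μ = 0.0166667/8.58 = 0.001943 per second

Final: 0.001943 /sec


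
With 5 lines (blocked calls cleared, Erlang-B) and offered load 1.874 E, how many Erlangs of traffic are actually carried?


B(5,1.874) = 0.029939 (Erlang-B)
Carried load = a(1 − B) = 1.874·(1 − 0.029939) = 1.874·0.970061 = 1.8179 E

Final: 1.8179 Erlangs


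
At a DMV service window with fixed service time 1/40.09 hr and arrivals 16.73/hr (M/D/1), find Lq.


ρ = 16.73/40.09 = 0.4173
M/D/1: Lq = ρ²/(2(1−ρ)) = 0.1741/(2·0.5827) = 0.14944

Final: 0.14944


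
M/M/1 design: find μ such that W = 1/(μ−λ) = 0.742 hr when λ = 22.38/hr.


W = 1/(μ−λ) ⇒ μ − λ = 1/W = 1/0.742 = 1.3477
μ = λ + 1/W = 22.38 + 1.3477 = 23.7277 per hr

Final: 23.7277 /hr


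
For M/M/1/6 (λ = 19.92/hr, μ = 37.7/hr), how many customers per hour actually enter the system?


ρ = 0.5284; P_K = (1−ρ)ρ^6/(1−ρ^7) = 0.010382
λ_eff = λ(1 − P_K) = 19.92·(1 − 0.010382) = 19.92·0.989618 = 19.7132 /hr

Final: 19.7132 /hr


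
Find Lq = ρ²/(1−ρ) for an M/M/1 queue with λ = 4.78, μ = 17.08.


ρ = 4.78/17.08 = 0.2799
Lq = ρ²/(1−ρ) = 0.07832/0.7201 = 0.1088

Final: 0.1088


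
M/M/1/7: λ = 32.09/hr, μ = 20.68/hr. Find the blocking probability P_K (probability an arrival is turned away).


ρ = λ/μ = 32.09/20.68 = 1.5517
P_K = (1−ρ)ρ^K/(1−ρ^(K+1)) = (-0.5517·21.663782)/(1 − 33.616575)
= -11.952793/-32.616575 = 0.366464

Final: 0.366464


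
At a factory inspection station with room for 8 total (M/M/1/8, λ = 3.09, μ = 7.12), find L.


ρ = 3.09/7.12 = 0.4340
L = ρ[1 − (K+1)ρ^K + Kρ^(K+1)] / [(1−ρ)(1−ρ^(K+1))]
Numerator: 0.4340·(1 − 9·0.001258 + 8·0.0005461) = 0.430970
Denominator: (0.5660)·(0.999454) = 0.565702
L = 0.430970/0.565702 = 0.7618

Final: 0.7618


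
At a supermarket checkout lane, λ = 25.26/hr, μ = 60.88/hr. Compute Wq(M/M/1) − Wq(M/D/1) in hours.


ρ = 25.26/60.88 = 0.4149
Wq(M/M/1) = ρ/(μ−λ) = 0.4149/35.62 = 0.01165 hr
Wq(M/D/1) = ρ/(2(μ−λ)) = 0.005824 hr
Savings = 0.01165 − 0.005824 = 0.005824 hr

Final: 0.005824 hr


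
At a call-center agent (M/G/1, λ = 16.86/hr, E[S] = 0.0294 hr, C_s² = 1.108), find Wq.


ρ = λ·E[S] = 16.86·0.0294 = 0.4957
E[S²] = E[S]²(1+C_s²) = 0.0294²·(1+1.108) = 0.001822
Wq = λ·E[S²]/(2(1−ρ)) = 16.86·0.001822/(2·0.5043) = 0.03046 hr

Final: 0.03046 hr


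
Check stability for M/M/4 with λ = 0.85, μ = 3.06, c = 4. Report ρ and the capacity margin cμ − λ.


Total capacity cμ = 4·3.06 = 12.24/hr
ρ = λ/(cμ) = 0.85/12.24 = 0.06944
Stable ⇔ ρ < 1: YES
Spare capacity = cμ − λ = 12.24 − 0.85 = 11.39/hr

Final: ρ = 0.06944; stable; margin = 11.39/hr


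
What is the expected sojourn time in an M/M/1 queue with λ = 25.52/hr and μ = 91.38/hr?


W = 1/(μ−λ) = 1/(91.38 − 25.52) = 1/65.86 = 0.01518 hr

Final: 0.01518 hr


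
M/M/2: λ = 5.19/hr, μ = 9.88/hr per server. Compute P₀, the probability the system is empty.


a = λ/μ = 5.19/9.88 = 0.5253; ρ = a/c = 0.2627
Σ_{k=0}^{1} a^k/k! (terms k=0..1) = 1.00000 + 0.52530 = 1.52530
Tail: a^2/(2!(1−ρ)) = 0.27594/(2·0.7373) = 0.18712
P₀ = 1/(1.52530 + 0.18712) = 1/1.71242 = 0.583968

Final: 0.583968


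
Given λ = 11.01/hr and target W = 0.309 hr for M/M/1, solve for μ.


W = 1/(μ−λ) ⇒ μ − λ = 1/W = 1/0.309 = 3.2362
μ = λ + 1/W = 11.01 + 3.2362 = 14.2462 per hr

Final: 14.2462 /hr


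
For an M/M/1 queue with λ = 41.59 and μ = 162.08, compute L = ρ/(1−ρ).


ρ = λ/μ = 41.59/162.08 = 0.2566
L = ρ/(1−ρ) = 0.2566/(1 − 0.2566) = 0.2566/0.7434 = 0.3452

Final: 0.3452


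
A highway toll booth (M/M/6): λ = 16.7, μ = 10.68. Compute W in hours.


a = 1.5637; ρ = 0.2606; P₀ = 0.209298
Lq = P₀·a^c·ρ/(c!(1−ρ)²) = 0.002026
Wq = Lq/λ = 0.002026/16.7 = 0.0001213 hr
W = Wq + 1/μ = 0.0001213 + 0.09363 = 0.09375 hr

Final: 0.09375 hr


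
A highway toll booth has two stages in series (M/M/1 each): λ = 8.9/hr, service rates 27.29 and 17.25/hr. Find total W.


Each node sees arrival rate λ = 8.9/hr (tandem ⇒ throughput preserved).
W₁ = 1/(μ₁−λ) = 1/(27.29−8.9) = 0.05438 hr
W₂ = 1/(μ₂−λ) = 1/(17.25−8.9) = 0.11976 hr
W_total = W₁ + W₂ = 0.05438 + 0.11976 = 0.17414 hr

Final: 0.17414 hr


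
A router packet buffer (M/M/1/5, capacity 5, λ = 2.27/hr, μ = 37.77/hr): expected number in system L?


ρ = 2.27/37.77 = 0.06010
L = ρ[1 − (K+1)ρ^K + Kρ^(K+1)] / [(1−ρ)(1−ρ^(K+1))]
Numerator: 0.06010·(1 − 6·0.0000007841 + 5·0.00000004713) = 0.060100
Denominator: (0.9399)·(1.000000) = 0.939899
L = 0.060100/0.939899 = 0.06394

Final: 0.06394


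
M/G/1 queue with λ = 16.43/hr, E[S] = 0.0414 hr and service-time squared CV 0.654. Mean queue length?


ρ = λ·E[S] = 16.43·0.0414 = 0.6802
Lq = ρ²(1+C_s²)/(2(1−ρ)) = 0.4627·(1+0.654)/(2·0.3198)
= 0.4627·1.6540/0.6396 = 1.19648

Final: 1.19648


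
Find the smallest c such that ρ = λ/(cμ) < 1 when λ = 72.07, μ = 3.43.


Stability requires cμ > λ ⇔ c > λ/μ.
λ/μ = 72.07/3.43 = 21.0117
Minimum integer c = ⌊21.0117⌋ + 1 = 22
Check: 22·3.43 = 75.46 > 72.07, while 21·3.43 = 72.03 ≤ 72.07

Final: 22 servers


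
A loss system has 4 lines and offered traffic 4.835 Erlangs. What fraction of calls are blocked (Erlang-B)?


B(c,a) = (a^c/c!) / Σ_{k=0}^{c} a^k/k!
a^4/4! = 22.770610
Σ terms (k=0..4): 1.00000 + 4.83500 + 11.68861 + 18.83815 + 22.77061 = 59.132370
B = 22.770610/59.132370 = 0.385079

Final: 0.385079


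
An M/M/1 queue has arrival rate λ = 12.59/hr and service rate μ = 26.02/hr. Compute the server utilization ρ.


ρ = λ/μ = 12.59/26.02 = 0.4839

Final: 0.4839


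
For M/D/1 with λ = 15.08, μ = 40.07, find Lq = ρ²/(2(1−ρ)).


ρ = 15.08/40.07 = 0.3763
M/D/1: Lq = ρ²/(2(1−ρ)) = 0.1416/(2·0.6237) = 0.11355

Final: 0.11355


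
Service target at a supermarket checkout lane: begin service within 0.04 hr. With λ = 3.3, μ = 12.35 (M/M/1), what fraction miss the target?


ρ = 3.3/12.35 = 0.2672
P(Wq > t) = ρ·e^{−(μ−λ)t} = 0.2672·e^{−0.3620}
= 0.2672·0.696282 = 0.186051

Final: 0.186051


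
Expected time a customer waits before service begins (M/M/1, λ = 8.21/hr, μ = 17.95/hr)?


ρ = 8.21/17.95 = 0.4574
Wq = ρ/(μ−λ) = 0.4574/(17.95 − 8.21) = 0.4574/9.74 = 0.04696 hr

Final: 0.04696 hr


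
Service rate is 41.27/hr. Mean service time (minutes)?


Mean service time = 1/μ = 1/41.27 hour = 0.02423 hour
In minutes: 0.02423 × 60 = 1.4538 min

Final: 1.4538 min


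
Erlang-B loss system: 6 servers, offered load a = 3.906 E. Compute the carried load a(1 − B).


B(6,3.906) = 0.110408 (Erlang-B)
Carried load = a(1 − B) = 3.906·(1 − 0.110408) = 3.906·0.889592 = 3.4747 E

Final: 3.4747 Erlangs


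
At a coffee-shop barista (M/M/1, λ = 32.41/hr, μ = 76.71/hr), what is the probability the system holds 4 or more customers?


ρ = 32.41/76.71 = 0.4225
P(N ≥ n) = ρ^n = 0.4225^4 = 0.031865

Final: 0.031865


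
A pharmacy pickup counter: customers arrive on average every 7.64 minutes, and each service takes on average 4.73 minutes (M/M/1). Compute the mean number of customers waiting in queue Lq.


λ = 60/7.64 = 7.8534 /hr
μ = 60/4.73 = 12.6850 /hr
ρ = λ/μ = 7.8534/12.6850 = 0.6191
Lq = ρ²/(1−ρ) = 0.3833/0.3809 = 1.0063

Final: 1.0063


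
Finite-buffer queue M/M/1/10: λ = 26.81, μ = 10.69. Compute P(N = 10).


ρ = λ/μ = 26.81/10.69 = 2.5080
P_K = (1−ρ)ρ^K/(1−ρ^(K+1)) = (-1.5080·9844.441618)/(1 − 24689.380708)
= -14844.939090/-24688.380708 = 0.601293

Final: 0.601293


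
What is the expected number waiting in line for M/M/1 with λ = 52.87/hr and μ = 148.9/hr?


ρ = 52.87/148.9 = 0.3551
Lq = ρ²/(1−ρ) = 0.1261/0.6449 = 0.1955

Final: 0.1955


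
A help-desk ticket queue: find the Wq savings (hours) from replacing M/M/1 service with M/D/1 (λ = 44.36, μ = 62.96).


ρ = 44.36/62.96 = 0.7046
Wq(M/M/1) = ρ/(μ−λ) = 0.7046/18.60 = 0.03788 hr
Wq(M/D/1) = ρ/(2(μ−λ)) = 0.01894 hr
Savings = 0.03788 − 0.01894 = 0.01894 hr

Final: 0.01894 hr


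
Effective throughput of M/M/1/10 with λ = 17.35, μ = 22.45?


ρ = 0.7728; P_K = (1−ρ)ρ^10/(1−ρ^11) = 0.018343
λ_eff = λ(1 − P_K) = 17.35·(1 − 0.018343) = 17.35·0.981657 = 17.0317 /hr

Final: 17.0317 /hr


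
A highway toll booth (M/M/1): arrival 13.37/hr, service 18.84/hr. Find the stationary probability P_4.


ρ = 13.37/18.84 = 0.7097
P_n = (1−ρ)·ρ^n = (1 − 0.7097)·0.7097^4 = 0.2903·0.253631 = 0.073639

Final: 0.073639


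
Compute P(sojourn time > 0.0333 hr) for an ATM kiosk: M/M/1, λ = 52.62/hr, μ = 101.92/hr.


W ~ Exponential(μ−λ) for M/M/1.
μ − λ = 101.92 − 52.62 = 49.3000
P(W > t) = e^{−(μ−λ)t} = e^{−1.6417} = 0.193652

Final: 0.193652


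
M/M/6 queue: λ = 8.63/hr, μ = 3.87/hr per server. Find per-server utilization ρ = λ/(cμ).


ρ = λ/(cμ) = 8.63/(6·3.87) = 8.63/23.22 = 0.3717

Final: 0.3717


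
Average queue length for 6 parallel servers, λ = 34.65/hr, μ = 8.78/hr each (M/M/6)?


a = λ/μ = 3.9465; ρ = a/6 = 0.6577
P₀ = 0.017733
Lq = P₀·a^c·ρ / (c!·(1−ρ)²) = 0.017733·3777.91636·0.6577/(720·0.11714)
= 0.52246

Final: 0.52246


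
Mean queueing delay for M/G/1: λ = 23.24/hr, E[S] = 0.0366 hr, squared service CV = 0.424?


ρ = λ·E[S] = 23.24·0.0366 = 0.8506
E[S²] = E[S]²(1+C_s²) = 0.0366²·(1+0.424) = 0.001908
Wq = λ·E[S²]/(2(1−ρ)) = 23.24·0.001908/(2·0.1494) = 0.14835 hr

Final: 0.14835 hr


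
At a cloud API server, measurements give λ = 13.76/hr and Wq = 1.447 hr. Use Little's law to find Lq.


Lq = λWq = 13.76·1.447 = 19.9107

Final: 19.9107


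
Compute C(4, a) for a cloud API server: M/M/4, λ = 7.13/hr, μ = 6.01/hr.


a = λ/μ = 1.1864; ρ = a/4 = 0.2966
P₀ = 0.304349 (from M/M/c formula)
C(c,a) = [a^c/(c!(1−ρ))]·P₀ = [1.98089/(24·0.7034)]·0.304349
= 0.11734·0.304349 = 0.035712

Final: 0.035712


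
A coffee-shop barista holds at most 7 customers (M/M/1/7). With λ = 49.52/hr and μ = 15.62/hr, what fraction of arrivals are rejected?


ρ = λ/μ = 49.52/15.62 = 3.1703
P_K = (1−ρ)ρ^K/(1−ρ^(K+1)) = (-2.1703·3218.824107)/(1 − 10204.620345)
= -6985.796238/-10203.620345 = 0.684639

Final: 0.684639


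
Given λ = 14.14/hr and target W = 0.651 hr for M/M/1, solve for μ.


W = 1/(μ−λ) ⇒ μ − λ = 1/W = 1/0.651 = 1.5361
μ = λ + 1/W = 14.14 + 1.5361 = 15.6761 per hr

Final: 15.6761 /hr
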